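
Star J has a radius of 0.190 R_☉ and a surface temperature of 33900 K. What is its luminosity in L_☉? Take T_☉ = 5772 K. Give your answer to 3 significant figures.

L/L_☉ = (R/R_☉)² (T/T_☉)⁴ = (0.190)² × (33900/5772)⁴
       = 0.03610 × (5.873)⁴ = 0.03610 × 1190 = 42.95.

43.0 L_☉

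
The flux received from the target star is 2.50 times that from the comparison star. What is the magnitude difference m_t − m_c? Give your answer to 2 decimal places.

-0.99

m_t − m_c = −2.5 log₁₀(F_t/F_c) = −2.5 log₁₀(2.50) = −2.5 × (0.398) = -0.995.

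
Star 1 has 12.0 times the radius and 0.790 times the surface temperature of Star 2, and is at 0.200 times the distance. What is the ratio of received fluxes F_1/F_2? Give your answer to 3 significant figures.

1.40×10^3

L_1/L_2 = (R_1/R_2)²(T_1/T_2)⁴ = (12.0)² × (0.790)⁴ = 56.09.
F_1/F_2 = (L_1/L_2)/(d_1/d_2)² = 56.09 / (0.200)² = 1402.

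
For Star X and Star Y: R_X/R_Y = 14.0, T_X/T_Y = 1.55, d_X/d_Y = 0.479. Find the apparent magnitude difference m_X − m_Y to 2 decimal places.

-9.23

L_X/L_Y = (14.0)²(1.55)⁴ = 1131.
F_X/F_Y = (L_X/L_Y)/(d_X/d_Y)² = 1131/0.2294 = 4931.
m_X − m_Y = −2.5 log₁₀(4931) = -9.23.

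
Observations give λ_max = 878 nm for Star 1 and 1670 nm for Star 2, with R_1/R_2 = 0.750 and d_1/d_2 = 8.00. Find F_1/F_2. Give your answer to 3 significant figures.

0.115

Wien's law: T_1/T_2 = λ_2/λ_1 = 1670/878 = 1.902.
L_1/L_2 = (R_1/R_2)²(T_1/T_2)⁴ = (0.750)²(1.902)⁴ = 7.362.
F_1/F_2 = (L_1/L_2)/(d_1/d_2)² = 7.362/(8.00)² = 0.1150.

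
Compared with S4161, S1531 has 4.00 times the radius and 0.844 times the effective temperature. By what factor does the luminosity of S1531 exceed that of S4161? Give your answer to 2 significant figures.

8.1

From the Stefan–Boltzmann law, L ∝ R²T⁴, so
L_S1531/L_S4161 = (R_S1531/R_S4161)² (T_S1531/T_S4161)⁴ = (4.00)² × (0.844)⁴ = 16.00 × 0.5074 = 8.119.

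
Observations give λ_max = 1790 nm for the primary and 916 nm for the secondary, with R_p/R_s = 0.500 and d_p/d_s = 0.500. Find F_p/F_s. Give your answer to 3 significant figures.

0.0686

Wien's law: T_p/T_s = λ_s/λ_p = 916/1790 = 0.5117.
L_p/L_s = (R_p/R_s)²(T_p/T_s)⁴ = (0.500)²(0.5117)⁴ = 0.01714.
F_p/F_s = (L_p/L_s)/(d_p/d_s)² = 0.01714/(0.500)² = 0.06858.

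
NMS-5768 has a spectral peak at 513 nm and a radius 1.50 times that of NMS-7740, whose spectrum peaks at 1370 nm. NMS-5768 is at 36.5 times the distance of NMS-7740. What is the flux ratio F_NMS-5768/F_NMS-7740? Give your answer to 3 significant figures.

Wien's law: T_NMS-5768/T_NMS-7740 = λ_NMS-7740/λ_NMS-5768 = 1370/513 = 2.671.
L_NMS-5768/L_NMS-7740 = (R_NMS-5768/R_NMS-7740)²(T_NMS-5768/T_NMS-7740)⁴ = (1.50)²(2.671)⁴ = 114.4.
F_NMS-5768/F_NMS-7740 = (L_NMS-5768/L_NMS-7740)/(d_NMS-5768/d_NMS-7740)² = 114.4/(36.5)² = 0.08590.

0.0859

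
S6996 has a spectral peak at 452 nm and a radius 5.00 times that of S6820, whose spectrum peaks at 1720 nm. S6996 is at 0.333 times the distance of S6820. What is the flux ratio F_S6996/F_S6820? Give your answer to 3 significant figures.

Wien's law: T_S6996/T_S6820 = λ_S6820/λ_S6996 = 1720/452 = 3.805.
L_S6996/L_S6820 = (R_S6996/R_S6820)²(T_S6996/T_S6820)⁴ = (5.00)²(3.805)⁴ = 5242.
F_S6996/F_S6820 = (L_S6996/L_S6820)/(d_S6996/d_S6820)² = 5242/(0.333)² = 4.727×10^4.

4.73×10^4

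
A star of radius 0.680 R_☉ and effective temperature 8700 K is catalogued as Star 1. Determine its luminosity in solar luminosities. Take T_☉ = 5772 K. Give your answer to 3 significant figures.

2.39 solar luminosities

L/L_☉ = (R/R_☉)² (T/T_☉)⁴ = (0.680)² × (8700/5772)⁴
       = 0.4624 × (1.507)⁴ = 0.4624 × 5.161 = 2.387.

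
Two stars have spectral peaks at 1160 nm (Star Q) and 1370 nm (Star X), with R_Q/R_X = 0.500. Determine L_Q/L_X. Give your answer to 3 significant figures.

0.486

Wien's law gives T ∝ 1/λ_max, so T_Q/T_X = λ_X/λ_Q = 1370/1160 = 1.181.
Then L ∝ R²T⁴ gives L_Q/L_X = (0.500)² × (1.181)⁴ = 0.2500 × 1.946 = 0.4864.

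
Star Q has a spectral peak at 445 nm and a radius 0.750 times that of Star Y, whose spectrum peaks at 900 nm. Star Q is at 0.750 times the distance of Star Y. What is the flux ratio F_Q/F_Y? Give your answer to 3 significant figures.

16.7

Wien's law: T_Q/T_Y = λ_Y/λ_Q = 900/445 = 2.022.
L_Q/L_Y = (R_Q/R_Y)²(T_Q/T_Y)⁴ = (0.750)²(2.022)⁴ = 9.411.
F_Q/F_Y = (L_Q/L_Y)/(d_Q/d_Y)² = 9.411/(0.750)² = 16.73.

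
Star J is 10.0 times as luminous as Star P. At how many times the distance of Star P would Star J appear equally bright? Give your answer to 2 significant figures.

Equal flux requires L_J/d_J² = L_P/d_P², so d_J/d_P = √(L_J/L_P)
= √(10.0) = 3.162.

3.2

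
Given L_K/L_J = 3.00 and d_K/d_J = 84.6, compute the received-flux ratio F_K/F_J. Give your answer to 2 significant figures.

F = L/(4πd²), so F_K/F_J = (L_K/L_J) / (d_K/d_J)²
= 3.00 / (84.6)² = 3.00 / 7157 = 4.192×10^-4.

4.2×10^-4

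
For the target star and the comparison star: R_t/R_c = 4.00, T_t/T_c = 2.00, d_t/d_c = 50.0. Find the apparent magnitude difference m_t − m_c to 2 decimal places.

2.47

L_t/L_c = (4.00)²(2.00)⁴ = 256.0.
F_t/F_c = (L_t/L_c)/(d_t/d_c)² = 256.0/2500 = 0.1024.
m_t − m_c = −2.5 log₁₀(0.1024) = 2.47.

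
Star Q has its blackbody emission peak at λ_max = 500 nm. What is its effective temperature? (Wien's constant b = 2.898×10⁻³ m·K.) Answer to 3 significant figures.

5.80×10^3 K

T = b/λ_max = 2.898×10⁻³ / (500×10⁻⁹) = 5796 K.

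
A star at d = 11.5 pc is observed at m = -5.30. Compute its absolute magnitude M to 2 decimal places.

M = m − 5 log₁₀(d/10 pc) = -5.30 − 5 log₁₀(11.5/10)
  = -5.30 − 5 × 0.061 = -5.30 − 0.30 = -5.60.

-5.60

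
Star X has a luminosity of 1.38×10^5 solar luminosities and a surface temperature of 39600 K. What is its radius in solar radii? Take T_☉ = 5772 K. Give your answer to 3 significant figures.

7.89 solar radii

R/R_☉ = √(L/L_☉) / (T/T_☉)² = √(1.38×10^5) / (6.861)²
       = 371.5 / 47.07 = 7.892.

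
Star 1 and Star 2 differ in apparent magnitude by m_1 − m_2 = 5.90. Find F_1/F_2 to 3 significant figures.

F_1/F_2 = 10^(−(m_1 − m_2)/2.5) = 10^(-5.90/2.5) = 10^-2.360 = 0.004365.

0.00437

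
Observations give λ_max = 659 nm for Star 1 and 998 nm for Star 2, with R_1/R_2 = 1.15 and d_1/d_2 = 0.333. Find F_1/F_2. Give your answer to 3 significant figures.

Wien's law: T_1/T_2 = λ_2/λ_1 = 998/659 = 1.514.
L_1/L_2 = (R_1/R_2)²(T_1/T_2)⁴ = (1.15)²(1.514)⁴ = 6.956.
F_1/F_2 = (L_1/L_2)/(d_1/d_2)² = 6.956/(0.333)² = 62.73.

62.7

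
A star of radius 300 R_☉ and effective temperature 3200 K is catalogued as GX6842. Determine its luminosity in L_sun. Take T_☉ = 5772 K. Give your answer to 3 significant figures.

L/L_☉ = (R/R_☉)² (T/T_☉)⁴ = (300)² × (3200/5772)⁴
       = 9.000×10^4 × (0.5544)⁴ = 9.000×10^4 × 0.09447 = 8502.

8.50×10^3 L_sun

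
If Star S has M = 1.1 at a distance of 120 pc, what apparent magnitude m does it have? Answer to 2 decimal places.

6.50

m = M + 5 log₁₀(d/10 pc) = 1.1 + 5 log₁₀(120/10)
  = 1.1 + 5 × 1.079 = 1.1 + 5.40 = 6.50.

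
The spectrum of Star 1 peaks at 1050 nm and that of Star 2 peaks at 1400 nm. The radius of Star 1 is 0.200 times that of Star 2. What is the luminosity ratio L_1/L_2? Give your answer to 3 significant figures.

0.126

Wien's law gives T ∝ 1/λ_max, so T_1/T_2 = λ_2/λ_1 = 1400/1050 = 1.333.
Then L ∝ R²T⁴ gives L_1/L_2 = (0.200)² × (1.333)⁴ = 0.04000 × 3.160 = 0.1264.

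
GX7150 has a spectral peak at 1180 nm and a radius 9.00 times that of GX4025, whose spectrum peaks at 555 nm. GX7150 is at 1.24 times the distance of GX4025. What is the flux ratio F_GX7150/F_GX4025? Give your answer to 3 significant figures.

2.58

Wien's law: T_GX7150/T_GX4025 = λ_GX4025/λ_GX7150 = 555/1180 = 0.4703.
L_GX7150/L_GX4025 = (R_GX7150/R_GX4025)²(T_GX7150/T_GX4025)⁴ = (9.00)²(0.4703)⁴ = 3.964.
F_GX7150/F_GX4025 = (L_GX7150/L_GX4025)/(d_GX7150/d_GX4025)² = 3.964/(1.24)² = 2.578.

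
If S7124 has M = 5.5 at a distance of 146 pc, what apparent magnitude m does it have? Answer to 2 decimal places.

11.32

m = M + 5 log₁₀(d/10 pc) = 5.5 + 5 log₁₀(146/10)
  = 5.5 + 5 × 1.164 = 5.5 + 5.82 = 11.32.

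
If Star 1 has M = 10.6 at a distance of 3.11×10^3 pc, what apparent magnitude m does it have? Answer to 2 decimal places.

m = M + 5 log₁₀(d/10 pc) = 10.6 + 5 log₁₀(3.11×10^3/10)
  = 10.6 + 5 × 2.493 = 10.6 + 12.46 = 23.06.

23.06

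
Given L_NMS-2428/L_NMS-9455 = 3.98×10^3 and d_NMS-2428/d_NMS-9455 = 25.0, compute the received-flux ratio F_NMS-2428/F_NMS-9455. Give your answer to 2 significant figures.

6.4

F = L/(4πd²), so F_NMS-2428/F_NMS-9455 = (L_NMS-2428/L_NMS-9455) / (d_NMS-2428/d_NMS-9455)²
= 3.98×10^3 / (25.0)² = 3.98×10^3 / 625.0 = 6.368.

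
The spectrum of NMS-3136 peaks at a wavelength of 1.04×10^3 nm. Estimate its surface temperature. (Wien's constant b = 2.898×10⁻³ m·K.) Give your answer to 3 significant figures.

2.79×10^3 K

T = b/λ_max = 2.898×10⁻³ / (1.04×10^3×10⁻⁹) = 2787 K.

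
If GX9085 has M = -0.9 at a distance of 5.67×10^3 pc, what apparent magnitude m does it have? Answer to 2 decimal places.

12.87

m = M + 5 log₁₀(d/10 pc) = -0.9 + 5 log₁₀(5.67×10^3/10)
  = -0.9 + 5 × 2.754 = -0.9 + 13.77 = 12.87.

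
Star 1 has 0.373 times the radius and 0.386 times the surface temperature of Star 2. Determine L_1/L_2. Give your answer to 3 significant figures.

From the Stefan–Boltzmann law, L ∝ R²T⁴, so
L_1/L_2 = (R_1/R_2)² (T_1/T_2)⁴ = (0.373)² × (0.386)⁴ = 0.1391 × 0.02220 = 0.003089.

0.00309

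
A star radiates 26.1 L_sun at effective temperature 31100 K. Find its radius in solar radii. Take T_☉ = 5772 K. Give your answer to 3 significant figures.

0.176 solar radii

R/R_☉ = √(L/L_☉) / (T/T_☉)² = √(26.1) / (5.388)²
       = 5.109 / 29.03 = 0.1760.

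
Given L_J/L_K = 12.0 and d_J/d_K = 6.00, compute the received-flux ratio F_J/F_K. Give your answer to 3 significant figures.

0.333

F = L/(4πd²), so F_J/F_K = (L_J/L_K) / (d_J/d_K)²
= 12.0 / (6.00)² = 12.0 / 36.00 = 0.3333.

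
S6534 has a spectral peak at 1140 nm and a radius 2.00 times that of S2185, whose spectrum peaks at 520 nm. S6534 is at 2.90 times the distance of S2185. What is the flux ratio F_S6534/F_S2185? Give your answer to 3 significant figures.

Wien's law: T_S6534/T_S2185 = λ_S2185/λ_S6534 = 520/1140 = 0.4561.
L_S6534/L_S2185 = (R_S6534/R_S2185)²(T_S6534/T_S2185)⁴ = (2.00)²(0.4561)⁴ = 0.1732.
F_S6534/F_S2185 = (L_S6534/L_S2185)/(d_S6534/d_S2185)² = 0.1732/(2.90)² = 0.02059.

0.0206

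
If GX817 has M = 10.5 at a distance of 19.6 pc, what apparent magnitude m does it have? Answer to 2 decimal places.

11.96

m = M + 5 log₁₀(d/10 pc) = 10.5 + 5 log₁₀(19.6/10)
  = 10.5 + 5 × 0.292 = 10.5 + 1.46 = 11.96.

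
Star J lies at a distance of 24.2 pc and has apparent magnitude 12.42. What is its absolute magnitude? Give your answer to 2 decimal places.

M = m − 5 log₁₀(d/10 pc) = 12.42 − 5 log₁₀(24.2/10)
  = 12.42 − 5 × 0.384 = 12.42 − 1.92 = 10.50.

10.50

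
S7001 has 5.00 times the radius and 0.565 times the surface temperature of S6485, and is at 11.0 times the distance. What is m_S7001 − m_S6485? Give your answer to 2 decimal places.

4.19

L_S7001/L_S6485 = (5.00)²(0.565)⁴ = 2.548.
F_S7001/F_S6485 = (L_S7001/L_S6485)/(d_S7001/d_S6485)² = 2.548/121.0 = 0.02105.
m_S7001 − m_S6485 = −2.5 log₁₀(0.02105) = 4.19.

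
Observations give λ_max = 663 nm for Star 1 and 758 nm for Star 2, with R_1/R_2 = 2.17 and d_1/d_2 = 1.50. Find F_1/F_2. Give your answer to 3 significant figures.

3.58

Wien's law: T_1/T_2 = λ_2/λ_1 = 758/663 = 1.143.
L_1/L_2 = (R_1/R_2)²(T_1/T_2)⁴ = (2.17)²(1.143)⁴ = 8.045.
F_1/F_2 = (L_1/L_2)/(d_1/d_2)² = 8.045/(1.50)² = 3.576.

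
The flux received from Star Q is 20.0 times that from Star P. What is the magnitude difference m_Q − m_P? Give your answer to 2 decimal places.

m_Q − m_P = −2.5 log₁₀(F_Q/F_P) = −2.5 log₁₀(20.0) = −2.5 × (1.301) = -3.253.

-3.25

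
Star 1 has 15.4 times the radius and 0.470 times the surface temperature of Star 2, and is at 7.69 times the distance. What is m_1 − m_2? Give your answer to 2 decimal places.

1.77

L_1/L_2 = (15.4)²(0.470)⁴ = 11.57.
F_1/F_2 = (L_1/L_2)/(d_1/d_2)² = 11.57/59.14 = 0.1957.
m_1 − m_2 = −2.5 log₁₀(0.1957) = 1.77.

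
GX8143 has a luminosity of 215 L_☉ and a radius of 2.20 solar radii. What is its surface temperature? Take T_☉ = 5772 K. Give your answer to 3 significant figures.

T/T_☉ = (L/L_☉)^(1/4) / (R/R_☉)^(1/2)
T = 5772 × (215)^(1/4) / √(2.20) = 5772 × 3.829 / 1.483 = 1.490×10^4 K.

1.49×10^4 K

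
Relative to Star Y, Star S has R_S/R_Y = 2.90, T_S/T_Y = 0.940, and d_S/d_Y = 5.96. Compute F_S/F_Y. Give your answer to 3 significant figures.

L_S/L_Y = (R_S/R_Y)²(T_S/T_Y)⁴ = (2.90)² × (0.940)⁴ = 6.566.
F_S/F_Y = (L_S/L_Y)/(d_S/d_Y)² = 6.566 / (5.96)² = 0.1848.

0.185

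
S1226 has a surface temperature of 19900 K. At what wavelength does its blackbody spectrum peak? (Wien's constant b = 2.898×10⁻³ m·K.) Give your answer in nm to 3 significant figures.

λ_max = b/T = 2.898×10⁻³ / 19900 = 1.46×10^-7 m = 145.6 nm.

146 nm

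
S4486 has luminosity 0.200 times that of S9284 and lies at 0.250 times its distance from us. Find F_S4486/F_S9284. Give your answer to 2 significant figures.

3.2

F = L/(4πd²), so F_S4486/F_S9284 = (L_S4486/L_S9284) / (d_S4486/d_S9284)²
= 0.200 / (0.250)² = 0.200 / 0.06250 = 3.200.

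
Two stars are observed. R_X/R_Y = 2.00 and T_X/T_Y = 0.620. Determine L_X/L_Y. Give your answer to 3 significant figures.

0.591

From the Stefan–Boltzmann law, L ∝ R²T⁴, so
L_X/L_Y = (R_X/R_Y)² (T_X/T_Y)⁴ = (2.00)² × (0.620)⁴ = 4.000 × 0.1478 = 0.5911.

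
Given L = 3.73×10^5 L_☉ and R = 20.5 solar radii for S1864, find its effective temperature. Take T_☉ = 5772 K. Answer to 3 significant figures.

3.15×10^4 K

T/T_☉ = (L/L_☉)^(1/4) / (R/R_☉)^(1/2)
T = 5772 × (3.73×10^5)^(1/4) / √(20.5) = 5772 × 24.71 / 4.528 = 3.150×10^4 K.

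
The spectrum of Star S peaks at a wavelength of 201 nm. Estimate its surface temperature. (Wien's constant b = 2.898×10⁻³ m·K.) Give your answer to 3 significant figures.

T = b/λ_max = 2.898×10⁻³ / (201×10⁻⁹) = 1.442×10^4 K.

1.44×10^4 K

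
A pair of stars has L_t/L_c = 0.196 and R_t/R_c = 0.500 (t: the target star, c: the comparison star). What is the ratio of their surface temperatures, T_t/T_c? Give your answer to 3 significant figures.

L ∝ R²T⁴ gives T ∝ (L/R²)^(1/4), so
T_t/T_c = (0.196 / 0.500²)^(1/4) = (0.7840)^(1/4) = 0.9410.

0.941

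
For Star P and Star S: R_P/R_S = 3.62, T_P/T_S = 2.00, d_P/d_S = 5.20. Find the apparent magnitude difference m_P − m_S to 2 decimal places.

-2.22

L_P/L_S = (3.62)²(2.00)⁴ = 209.7.
F_P/F_S = (L_P/L_S)/(d_P/d_S)² = 209.7/27.04 = 7.754.
m_P − m_S = −2.5 log₁₀(7.754) = -2.22.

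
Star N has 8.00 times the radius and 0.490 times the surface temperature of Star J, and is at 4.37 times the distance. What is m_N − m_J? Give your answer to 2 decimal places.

L_N/L_J = (8.00)²(0.490)⁴ = 3.689.
F_N/F_J = (L_N/L_J)/(d_N/d_J)² = 3.689/19.10 = 0.1932.
m_N − m_J = −2.5 log₁₀(0.1932) = 1.78.

1.78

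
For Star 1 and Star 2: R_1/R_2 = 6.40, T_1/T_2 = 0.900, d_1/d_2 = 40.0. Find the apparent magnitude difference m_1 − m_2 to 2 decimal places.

4.44

L_1/L_2 = (6.40)²(0.900)⁴ = 26.87.
F_1/F_2 = (L_1/L_2)/(d_1/d_2)² = 26.87/1600 = 0.01680.
m_1 − m_2 = −2.5 log₁₀(0.01680) = 4.44.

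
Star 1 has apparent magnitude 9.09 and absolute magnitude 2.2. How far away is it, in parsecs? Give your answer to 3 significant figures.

239 pc

m − M = 5 log₁₀(d/10 pc)
9.09 − (2.2) = 6.89 = 5 log₁₀(d/10)
d = 10 × 10^(6.89/5) = 10 × 10^1.378 = 238.8 pc.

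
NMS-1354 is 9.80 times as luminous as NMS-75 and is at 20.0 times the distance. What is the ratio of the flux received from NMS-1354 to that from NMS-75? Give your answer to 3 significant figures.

0.0245

F = L/(4πd²), so F_NMS-1354/F_NMS-75 = (L_NMS-1354/L_NMS-75) / (d_NMS-1354/d_NMS-75)²
= 9.80 / (20.0)² = 9.80 / 400.0 = 0.02450.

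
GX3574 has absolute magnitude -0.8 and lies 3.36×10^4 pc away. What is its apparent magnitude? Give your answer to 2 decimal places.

m = M + 5 log₁₀(d/10 pc) = -0.8 + 5 log₁₀(3.36×10^4/10)
  = -0.8 + 5 × 3.526 = -0.8 + 17.63 = 16.83.

16.83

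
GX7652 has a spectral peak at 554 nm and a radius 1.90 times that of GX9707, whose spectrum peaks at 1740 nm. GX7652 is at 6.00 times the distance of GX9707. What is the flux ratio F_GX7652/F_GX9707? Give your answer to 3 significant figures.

Wien's law: T_GX7652/T_GX9707 = λ_GX9707/λ_GX7652 = 1740/554 = 3.141.
L_GX7652/L_GX9707 = (R_GX7652/R_GX9707)²(T_GX7652/T_GX9707)⁴ = (1.90)²(3.141)⁴ = 351.3.
F_GX7652/F_GX9707 = (L_GX7652/L_GX9707)/(d_GX7652/d_GX9707)² = 351.3/(6.00)² = 9.758.

9.76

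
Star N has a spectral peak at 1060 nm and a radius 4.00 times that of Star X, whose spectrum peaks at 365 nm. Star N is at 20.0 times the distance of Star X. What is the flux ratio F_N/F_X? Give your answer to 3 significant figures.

5.62×10^-4

Wien's law: T_N/T_X = λ_X/λ_N = 365/1060 = 0.3443.
L_N/L_X = (R_N/R_X)²(T_N/T_X)⁴ = (4.00)²(0.3443)⁴ = 0.2249.
F_N/F_X = (L_N/L_X)/(d_N/d_X)² = 0.2249/(20.0)² = 5.624×10^-4.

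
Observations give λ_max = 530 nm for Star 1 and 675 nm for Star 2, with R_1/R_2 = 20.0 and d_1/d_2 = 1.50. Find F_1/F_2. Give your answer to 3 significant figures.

468

Wien's law: T_1/T_2 = λ_2/λ_1 = 675/530 = 1.274.
L_1/L_2 = (R_1/R_2)²(T_1/T_2)⁴ = (20.0)²(1.274)⁴ = 1052.
F_1/F_2 = (L_1/L_2)/(d_1/d_2)² = 1052/(1.50)² = 467.7.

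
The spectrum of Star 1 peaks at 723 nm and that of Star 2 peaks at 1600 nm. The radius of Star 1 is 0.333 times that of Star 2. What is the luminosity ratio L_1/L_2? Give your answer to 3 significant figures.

2.66

Wien's law gives T ∝ 1/λ_max, so T_1/T_2 = λ_2/λ_1 = 1600/723 = 2.213.
Then L ∝ R²T⁴ gives L_1/L_2 = (0.333)² × (2.213)⁴ = 0.1109 × 23.98 = 2.660.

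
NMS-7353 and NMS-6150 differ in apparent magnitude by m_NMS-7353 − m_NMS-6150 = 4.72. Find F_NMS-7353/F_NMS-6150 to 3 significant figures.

F_NMS-7353/F_NMS-6150 = 10^(−(m_NMS-7353 − m_NMS-6150)/2.5) = 10^(-4.72/2.5) = 10^-1.888 = 0.01294.

0.0129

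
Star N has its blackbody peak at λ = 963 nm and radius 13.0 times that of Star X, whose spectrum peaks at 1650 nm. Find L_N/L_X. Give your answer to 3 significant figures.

1.46×10^3

Wien's law gives T ∝ 1/λ_max, so T_N/T_X = λ_X/λ_N = 1650/963 = 1.713.
Then L ∝ R²T⁴ gives L_N/L_X = (13.0)² × (1.713)⁴ = 169.0 × 8.618 = 1457.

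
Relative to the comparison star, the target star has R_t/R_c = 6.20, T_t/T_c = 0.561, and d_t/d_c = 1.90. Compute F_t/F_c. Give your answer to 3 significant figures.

1.05

L_t/L_c = (R_t/R_c)²(T_t/T_c)⁴ = (6.20)² × (0.561)⁴ = 3.807.
F_t/F_c = (L_t/L_c)/(d_t/d_c)² = 3.807 / (1.90)² = 1.055.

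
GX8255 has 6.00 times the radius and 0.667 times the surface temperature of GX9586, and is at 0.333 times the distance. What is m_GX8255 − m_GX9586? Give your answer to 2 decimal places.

L_GX8255/L_GX9586 = (6.00)²(0.667)⁴ = 7.125.
F_GX8255/F_GX9586 = (L_GX8255/L_GX9586)/(d_GX8255/d_GX9586)² = 7.125/0.1109 = 64.26.
m_GX8255 − m_GX9586 = −2.5 log₁₀(64.26) = -4.52.

-4.52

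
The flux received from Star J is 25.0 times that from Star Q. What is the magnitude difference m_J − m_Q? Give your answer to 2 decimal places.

-3.49

m_J − m_Q = −2.5 log₁₀(F_J/F_Q) = −2.5 log₁₀(25.0) = −2.5 × (1.398) = -3.495.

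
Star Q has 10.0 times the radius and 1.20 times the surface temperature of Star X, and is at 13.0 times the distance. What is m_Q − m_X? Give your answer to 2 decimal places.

L_Q/L_X = (10.0)²(1.20)⁴ = 207.4.
F_Q/F_X = (L_Q/L_X)/(d_Q/d_X)² = 207.4/169.0 = 1.227.
m_Q − m_X = −2.5 log₁₀(1.227) = -0.22.

-0.22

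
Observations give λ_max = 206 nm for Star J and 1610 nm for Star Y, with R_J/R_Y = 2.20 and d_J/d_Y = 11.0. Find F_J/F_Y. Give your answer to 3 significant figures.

149

Wien's law: T_J/T_Y = λ_Y/λ_J = 1610/206 = 7.816.
L_J/L_Y = (R_J/R_Y)²(T_J/T_Y)⁴ = (2.20)²(7.816)⁴ = 1.806×10^4.
F_J/F_Y = (L_J/L_Y)/(d_J/d_Y)² = 1.806×10^4/(11.0)² = 149.2.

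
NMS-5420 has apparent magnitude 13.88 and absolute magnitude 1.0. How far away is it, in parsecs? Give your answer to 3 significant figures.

m − M = 5 log₁₀(d/10 pc)
13.88 − (1.0) = 12.88 = 5 log₁₀(d/10)
d = 10 × 10^(12.88/5) = 10 × 10^2.576 = 3767 pc.

3.77×10^3 pc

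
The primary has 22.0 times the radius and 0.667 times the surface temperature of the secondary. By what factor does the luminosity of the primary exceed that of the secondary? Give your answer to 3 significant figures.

95.8

From the Stefan–Boltzmann law, L ∝ R²T⁴, so
L_p/L_s = (R_p/R_s)² (T_p/T_s)⁴ = (22.0)² × (0.667)⁴ = 484.0 × 0.1979 = 95.80.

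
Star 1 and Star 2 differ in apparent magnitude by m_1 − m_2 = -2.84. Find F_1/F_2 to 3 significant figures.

F_1/F_2 = 10^(−(m_1 − m_2)/2.5) = 10^(2.84/2.5) = 10^1.136 = 13.68.

13.7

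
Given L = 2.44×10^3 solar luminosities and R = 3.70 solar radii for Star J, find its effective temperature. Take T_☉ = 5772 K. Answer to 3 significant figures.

T/T_☉ = (L/L_☉)^(1/4) / (R/R_☉)^(1/2)
T = 5772 × (2.44×10^3)^(1/4) / √(3.70) = 5772 × 7.028 / 1.924 = 2.109×10^4 K.

2.11×10^4 K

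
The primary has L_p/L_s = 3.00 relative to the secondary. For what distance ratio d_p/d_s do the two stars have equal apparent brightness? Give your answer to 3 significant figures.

Equal flux requires L_p/d_p² = L_s/d_s², so d_p/d_s = √(L_p/L_s)
= √(3.00) = 1.732.

1.73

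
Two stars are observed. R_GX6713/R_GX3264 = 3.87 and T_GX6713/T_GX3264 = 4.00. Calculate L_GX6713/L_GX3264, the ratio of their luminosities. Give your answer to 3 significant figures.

From the Stefan–Boltzmann law, L ∝ R²T⁴, so
L_GX6713/L_GX3264 = (R_GX6713/R_GX3264)² (T_GX6713/T_GX3264)⁴ = (3.87)² × (4.00)⁴ = 14.98 × 256.0 = 3834.

3.83×10^3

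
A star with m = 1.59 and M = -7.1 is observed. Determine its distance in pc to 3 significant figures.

547 pc

m − M = 5 log₁₀(d/10 pc)
1.59 − (-7.1) = 8.69 = 5 log₁₀(d/10)
d = 10 × 10^(8.69/5) = 10 × 10^1.738 = 547.0 pc.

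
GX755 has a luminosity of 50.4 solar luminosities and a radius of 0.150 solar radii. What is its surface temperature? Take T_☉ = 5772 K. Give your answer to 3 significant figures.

T/T_☉ = (L/L_☉)^(1/4) / (R/R_☉)^(1/2)
T = 5772 × (50.4)^(1/4) / √(0.150) = 5772 × 2.664 / 0.3873 = 3.971×10^4 K.

3.97×10^4 K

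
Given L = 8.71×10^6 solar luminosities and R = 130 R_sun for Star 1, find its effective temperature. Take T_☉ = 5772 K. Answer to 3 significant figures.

T/T_☉ = (L/L_☉)^(1/4) / (R/R_☉)^(1/2)
T = 5772 × (8.71×10^6)^(1/4) / √(130) = 5772 × 54.33 / 11.40 = 2.750×10^4 K.

2.75×10^4 K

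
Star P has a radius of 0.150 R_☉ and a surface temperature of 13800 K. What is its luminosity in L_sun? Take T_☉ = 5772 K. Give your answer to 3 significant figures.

L/L_☉ = (R/R_☉)² (T/T_☉)⁴ = (0.150)² × (13800/5772)⁴
       = 0.02250 × (2.391)⁴ = 0.02250 × 32.67 = 0.7352.

0.735 L_sun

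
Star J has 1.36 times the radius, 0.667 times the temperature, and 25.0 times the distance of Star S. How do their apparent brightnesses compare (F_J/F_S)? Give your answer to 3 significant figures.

L_J/L_S = (R_J/R_S)²(T_J/T_S)⁴ = (1.36)² × (0.667)⁴ = 0.3661.
F_J/F_S = (L_J/L_S)/(d_J/d_S)² = 0.3661 / (25.0)² = 5.857×10^-4.

5.86×10^-4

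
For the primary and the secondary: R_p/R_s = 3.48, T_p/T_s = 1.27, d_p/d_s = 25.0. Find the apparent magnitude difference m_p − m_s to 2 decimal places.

3.24

L_p/L_s = (3.48)²(1.27)⁴ = 31.50.
F_p/F_s = (L_p/L_s)/(d_p/d_s)² = 31.50/625.0 = 0.05041.
m_p − m_s = −2.5 log₁₀(0.05041) = 3.24.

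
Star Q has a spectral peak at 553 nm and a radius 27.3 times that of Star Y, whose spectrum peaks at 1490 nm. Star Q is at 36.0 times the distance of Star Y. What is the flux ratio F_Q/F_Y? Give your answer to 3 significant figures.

30.3

Wien's law: T_Q/T_Y = λ_Y/λ_Q = 1490/553 = 2.694.
L_Q/L_Y = (R_Q/R_Y)²(T_Q/T_Y)⁴ = (27.3)²(2.694)⁴ = 3.928×10^4.
F_Q/F_Y = (L_Q/L_Y)/(d_Q/d_Y)² = 3.928×10^4/(36.0)² = 30.31.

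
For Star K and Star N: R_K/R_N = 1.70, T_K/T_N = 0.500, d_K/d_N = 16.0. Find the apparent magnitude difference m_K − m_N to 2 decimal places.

L_K/L_N = (1.70)²(0.500)⁴ = 0.1806.
F_K/F_N = (L_K/L_N)/(d_K/d_N)² = 0.1806/256.0 = 7.056×10^-4.
m_K − m_N = −2.5 log₁₀(7.056×10^-4) = 7.88.

7.88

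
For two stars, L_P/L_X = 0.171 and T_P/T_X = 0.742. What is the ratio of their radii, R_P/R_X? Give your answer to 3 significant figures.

0.751

L ∝ R²T⁴ gives R ∝ √L / T², so
R_P/R_X = √(0.171) / (0.742)² = 0.4135 / 0.5506 = 0.7511.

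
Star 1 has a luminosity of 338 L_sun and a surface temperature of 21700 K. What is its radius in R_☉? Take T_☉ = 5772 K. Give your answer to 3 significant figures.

R/R_☉ = √(L/L_☉) / (T/T_☉)² = √(338) / (3.760)²
       = 18.38 / 14.13 = 1.301.

1.30 R_☉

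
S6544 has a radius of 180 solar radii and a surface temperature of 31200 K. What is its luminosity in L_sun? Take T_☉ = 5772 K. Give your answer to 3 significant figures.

L/L_☉ = (R/R_☉)² (T/T_☉)⁴ = (180)² × (31200/5772)⁴
       = 3.240×10^4 × (5.405)⁴ = 3.240×10^4 × 853.7 = 2.766×10^7.

2.77×10^7 L_sun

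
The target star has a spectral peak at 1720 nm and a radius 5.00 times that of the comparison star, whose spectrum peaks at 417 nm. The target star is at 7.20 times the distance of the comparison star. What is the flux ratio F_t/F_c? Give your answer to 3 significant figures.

0.00167

Wien's law: T_t/T_c = λ_c/λ_t = 417/1720 = 0.2424.
L_t/L_c = (R_t/R_c)²(T_t/T_c)⁴ = (5.00)²(0.2424)⁴ = 0.08637.
F_t/F_c = (L_t/L_c)/(d_t/d_c)² = 0.08637/(7.20)² = 0.001666.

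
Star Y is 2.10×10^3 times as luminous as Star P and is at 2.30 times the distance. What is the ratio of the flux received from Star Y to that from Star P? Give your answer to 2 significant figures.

F = L/(4πd²), so F_Y/F_P = (L_Y/L_P) / (d_Y/d_P)²
= 2.10×10^3 / (2.30)² = 2.10×10^3 / 5.290 = 397.0.

4.0×10^2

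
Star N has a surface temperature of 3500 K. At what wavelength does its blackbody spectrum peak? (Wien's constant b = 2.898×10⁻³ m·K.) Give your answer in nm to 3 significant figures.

828 nm

λ_max = b/T = 2.898×10⁻³ / 3500 = 8.28×10^-7 m = 828.0 nm.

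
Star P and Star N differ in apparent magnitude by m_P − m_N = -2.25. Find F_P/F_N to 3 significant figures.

F_P/F_N = 10^(−(m_P − m_N)/2.5) = 10^(2.25/2.5) = 10^0.900 = 7.943.

7.94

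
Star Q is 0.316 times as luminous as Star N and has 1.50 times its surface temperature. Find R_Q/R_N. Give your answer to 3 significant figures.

0.250

L ∝ R²T⁴ gives R ∝ √L / T², so
R_Q/R_N = √(0.316) / (1.50)² = 0.5621 / 2.250 = 0.2498.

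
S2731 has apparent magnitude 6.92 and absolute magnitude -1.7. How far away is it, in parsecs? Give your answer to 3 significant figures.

530 pc

m − M = 5 log₁₀(d/10 pc)
6.92 − (-1.7) = 8.62 = 5 log₁₀(d/10)
d = 10 × 10^(8.62/5) = 10 × 10^1.724 = 529.7 pc.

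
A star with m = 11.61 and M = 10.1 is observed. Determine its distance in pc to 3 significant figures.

20.0 pc

m − M = 5 log₁₀(d/10 pc)
11.61 − (10.1) = 1.51 = 5 log₁₀(d/10)
d = 10 × 10^(1.51/5) = 10 × 10^0.302 = 20.04 pc.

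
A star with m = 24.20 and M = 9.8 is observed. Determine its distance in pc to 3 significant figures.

m − M = 5 log₁₀(d/10 pc)
24.20 − (9.8) = 14.40 = 5 log₁₀(d/10)
d = 10 × 10^(14.40/5) = 10 × 10^2.880 = 7586 pc.

7.59×10^3 pc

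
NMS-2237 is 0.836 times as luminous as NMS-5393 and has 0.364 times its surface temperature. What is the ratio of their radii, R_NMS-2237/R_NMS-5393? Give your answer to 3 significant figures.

L ∝ R²T⁴ gives R ∝ √L / T², so
R_NMS-2237/R_NMS-5393 = √(0.836) / (0.364)² = 0.9143 / 0.1325 = 6.901.

6.90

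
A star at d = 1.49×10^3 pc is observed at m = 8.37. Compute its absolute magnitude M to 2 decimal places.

-2.50

M = m − 5 log₁₀(d/10 pc) = 8.37 − 5 log₁₀(1.49×10^3/10)
  = 8.37 − 5 × 2.173 = 8.37 − 10.87 = -2.50.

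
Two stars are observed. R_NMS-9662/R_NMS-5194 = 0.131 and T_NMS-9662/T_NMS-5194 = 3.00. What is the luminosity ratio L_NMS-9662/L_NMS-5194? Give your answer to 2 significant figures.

From the Stefan–Boltzmann law, L ∝ R²T⁴, so
L_NMS-9662/L_NMS-5194 = (R_NMS-9662/R_NMS-5194)² (T_NMS-9662/T_NMS-5194)⁴ = (0.131)² × (3.00)⁴ = 0.01716 × 81.00 = 1.390.

1.4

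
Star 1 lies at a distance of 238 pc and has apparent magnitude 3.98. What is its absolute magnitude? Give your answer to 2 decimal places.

M = m − 5 log₁₀(d/10 pc) = 3.98 − 5 log₁₀(238/10)
  = 3.98 − 5 × 1.377 = 3.98 − 6.88 = -2.90.

-2.90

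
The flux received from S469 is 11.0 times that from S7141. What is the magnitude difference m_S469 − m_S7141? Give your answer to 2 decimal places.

-2.60

m_S469 − m_S7141 = −2.5 log₁₀(F_S469/F_S7141) = −2.5 log₁₀(11.0) = −2.5 × (1.041) = -2.603.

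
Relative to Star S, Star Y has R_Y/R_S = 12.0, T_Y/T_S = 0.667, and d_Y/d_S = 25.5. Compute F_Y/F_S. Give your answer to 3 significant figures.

0.0438

L_Y/L_S = (R_Y/R_S)²(T_Y/T_S)⁴ = (12.0)² × (0.667)⁴ = 28.50.
F_Y/F_S = (L_Y/L_S)/(d_Y/d_S)² = 28.50 / (25.5)² = 0.04383.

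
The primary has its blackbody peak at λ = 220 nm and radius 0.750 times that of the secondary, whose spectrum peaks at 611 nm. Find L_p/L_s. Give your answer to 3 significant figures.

Wien's law gives T ∝ 1/λ_max, so T_p/T_s = λ_s/λ_p = 611/220 = 2.777.
Then L ∝ R²T⁴ gives L_p/L_s = (0.750)² × (2.777)⁴ = 0.5625 × 59.49 = 33.47.

33.5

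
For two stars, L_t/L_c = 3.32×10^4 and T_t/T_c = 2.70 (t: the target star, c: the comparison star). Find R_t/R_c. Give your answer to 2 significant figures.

25

L ∝ R²T⁴ gives R ∝ √L / T², so
R_t/R_c = √(3.32×10^4) / (2.70)² = 182.2 / 7.290 = 24.99.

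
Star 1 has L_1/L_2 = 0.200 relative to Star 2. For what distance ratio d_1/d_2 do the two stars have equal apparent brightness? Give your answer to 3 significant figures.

0.447

Equal flux requires L_1/d_1² = L_2/d_2², so d_1/d_2 = √(L_1/L_2)
= √(0.200) = 0.4472.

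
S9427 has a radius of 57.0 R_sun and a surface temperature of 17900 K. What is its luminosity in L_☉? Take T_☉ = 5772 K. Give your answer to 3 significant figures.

3.01×10^5 L_☉

L/L_☉ = (R/R_☉)² (T/T_☉)⁴ = (57.0)² × (17900/5772)⁴
       = 3249 × (3.101)⁴ = 3249 × 92.49 = 3.005×10^5.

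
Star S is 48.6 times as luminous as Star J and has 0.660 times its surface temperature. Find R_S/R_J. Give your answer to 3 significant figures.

16.0

L ∝ R²T⁴ gives R ∝ √L / T², so
R_S/R_J = √(48.6) / (0.660)² = 6.971 / 0.4356 = 16.00.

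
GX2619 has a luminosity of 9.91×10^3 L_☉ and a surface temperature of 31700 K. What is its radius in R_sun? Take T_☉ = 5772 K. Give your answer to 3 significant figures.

R/R_☉ = √(L/L_☉) / (T/T_☉)² = √(9.91×10^3) / (5.492)²
       = 99.55 / 30.16 = 3.300.

3.30 R_sun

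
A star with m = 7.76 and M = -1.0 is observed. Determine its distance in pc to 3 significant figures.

565 pc

m − M = 5 log₁₀(d/10 pc)
7.76 − (-1.0) = 8.76 = 5 log₁₀(d/10)
d = 10 × 10^(8.76/5) = 10 × 10^1.752 = 564.9 pc.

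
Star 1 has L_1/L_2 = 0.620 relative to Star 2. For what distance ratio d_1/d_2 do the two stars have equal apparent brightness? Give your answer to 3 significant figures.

0.787

Equal flux requires L_1/d_1² = L_2/d_2², so d_1/d_2 = √(L_1/L_2)
= √(0.620) = 0.7874.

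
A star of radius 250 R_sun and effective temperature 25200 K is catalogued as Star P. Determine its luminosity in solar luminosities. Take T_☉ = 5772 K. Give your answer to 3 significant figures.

L/L_☉ = (R/R_☉)² (T/T_☉)⁴ = (250)² × (25200/5772)⁴
       = 6.250×10^4 × (4.366)⁴ = 6.250×10^4 × 363.3 = 2.271×10^7.

2.27×10^7 solar luminosities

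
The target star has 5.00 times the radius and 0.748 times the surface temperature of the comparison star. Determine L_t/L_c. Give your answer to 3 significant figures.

7.83

From the Stefan–Boltzmann law, L ∝ R²T⁴, so
L_t/L_c = (R_t/R_c)² (T_t/T_c)⁴ = (5.00)² × (0.748)⁴ = 25.00 × 0.3130 = 7.826.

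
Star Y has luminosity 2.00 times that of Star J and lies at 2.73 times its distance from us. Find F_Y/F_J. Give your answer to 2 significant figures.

0.27

F = L/(4πd²), so F_Y/F_J = (L_Y/L_J) / (d_Y/d_J)²
= 2.00 / (2.73)² = 2.00 / 7.453 = 0.2684.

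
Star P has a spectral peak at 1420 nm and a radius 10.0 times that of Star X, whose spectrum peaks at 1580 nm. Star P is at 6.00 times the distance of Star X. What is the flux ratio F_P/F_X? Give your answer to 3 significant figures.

4.26

Wien's law: T_P/T_X = λ_X/λ_P = 1580/1420 = 1.113.
L_P/L_X = (R_P/R_X)²(T_P/T_X)⁴ = (10.0)²(1.113)⁴ = 153.3.
F_P/F_X = (L_P/L_X)/(d_P/d_X)² = 153.3/(6.00)² = 4.258.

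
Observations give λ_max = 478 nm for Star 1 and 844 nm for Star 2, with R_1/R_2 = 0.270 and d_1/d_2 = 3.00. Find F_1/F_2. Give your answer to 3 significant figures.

0.0787

Wien's law: T_1/T_2 = λ_2/λ_1 = 844/478 = 1.766.
L_1/L_2 = (R_1/R_2)²(T_1/T_2)⁴ = (0.270)²(1.766)⁴ = 0.7086.
F_1/F_2 = (L_1/L_2)/(d_1/d_2)² = 0.7086/(3.00)² = 0.07873.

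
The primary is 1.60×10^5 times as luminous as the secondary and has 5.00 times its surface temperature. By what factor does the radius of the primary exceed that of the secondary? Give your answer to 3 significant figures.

L ∝ R²T⁴ gives R ∝ √L / T², so
R_p/R_s = √(1.60×10^5) / (5.00)² = 400.0 / 25.00 = 16.00.

16.0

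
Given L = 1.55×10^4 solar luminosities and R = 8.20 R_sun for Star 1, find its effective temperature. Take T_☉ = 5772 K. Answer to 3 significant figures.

T/T_☉ = (L/L_☉)^(1/4) / (R/R_☉)^(1/2)
T = 5772 × (1.55×10^4)^(1/4) / √(8.20) = 5772 × 11.16 / 2.864 = 2.249×10^4 K.

2.25×10^4 K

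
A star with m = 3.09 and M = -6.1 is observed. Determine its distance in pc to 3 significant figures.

689 pc

m − M = 5 log₁₀(d/10 pc)
3.09 − (-6.1) = 9.19 = 5 log₁₀(d/10)
d = 10 × 10^(9.19/5) = 10 × 10^1.838 = 688.7 pc.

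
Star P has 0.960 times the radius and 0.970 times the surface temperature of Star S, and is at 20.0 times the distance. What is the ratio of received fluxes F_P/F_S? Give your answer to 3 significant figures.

L_P/L_S = (R_P/R_S)²(T_P/T_S)⁴ = (0.960)² × (0.970)⁴ = 0.8159.
F_P/F_S = (L_P/L_S)/(d_P/d_S)² = 0.8159 / (20.0)² = 0.002040.

0.00204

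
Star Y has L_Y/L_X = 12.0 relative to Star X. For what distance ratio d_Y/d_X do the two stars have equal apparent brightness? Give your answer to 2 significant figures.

3.5

Equal flux requires L_Y/d_Y² = L_X/d_X², so d_Y/d_X = √(L_Y/L_X)
= √(12.0) = 3.464.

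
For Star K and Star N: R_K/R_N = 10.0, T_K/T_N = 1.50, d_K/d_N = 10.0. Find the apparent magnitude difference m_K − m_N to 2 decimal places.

L_K/L_N = (10.0)²(1.50)⁴ = 506.2.
F_K/F_N = (L_K/L_N)/(d_K/d_N)² = 506.2/100.0 = 5.062.
m_K − m_N = −2.5 log₁₀(5.062) = -1.76.

-1.76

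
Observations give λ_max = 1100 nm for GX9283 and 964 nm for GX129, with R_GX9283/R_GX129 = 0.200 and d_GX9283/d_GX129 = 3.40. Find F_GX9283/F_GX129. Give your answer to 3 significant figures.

0.00204

Wien's law: T_GX9283/T_GX129 = λ_GX129/λ_GX9283 = 964/1100 = 0.8764.
L_GX9283/L_GX129 = (R_GX9283/R_GX129)²(T_GX9283/T_GX129)⁴ = (0.200)²(0.8764)⁴ = 0.02359.
F_GX9283/F_GX129 = (L_GX9283/L_GX129)/(d_GX9283/d_GX129)² = 0.02359/(3.40)² = 0.002041.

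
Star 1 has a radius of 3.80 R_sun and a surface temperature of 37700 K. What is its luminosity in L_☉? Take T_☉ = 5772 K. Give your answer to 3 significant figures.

L/L_☉ = (R/R_☉)² (T/T_☉)⁴ = (3.80)² × (37700/5772)⁴
       = 14.44 × (6.532)⁴ = 14.44 × 1820 = 2.628×10^4.

2.63×10^4 L_☉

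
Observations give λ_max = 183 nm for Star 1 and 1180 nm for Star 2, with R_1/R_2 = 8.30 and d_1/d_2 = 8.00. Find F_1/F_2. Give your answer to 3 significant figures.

1.86×10^3

Wien's law: T_1/T_2 = λ_2/λ_1 = 1180/183 = 6.448.
L_1/L_2 = (R_1/R_2)²(T_1/T_2)⁴ = (8.30)²(6.448)⁴ = 1.191×10^5.
F_1/F_2 = (L_1/L_2)/(d_1/d_2)² = 1.191×10^5/(8.00)² = 1861.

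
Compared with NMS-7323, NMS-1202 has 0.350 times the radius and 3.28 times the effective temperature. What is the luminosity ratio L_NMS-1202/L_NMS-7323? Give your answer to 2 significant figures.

From the Stefan–Boltzmann law, L ∝ R²T⁴, so
L_NMS-1202/L_NMS-7323 = (R_NMS-1202/R_NMS-7323)² (T_NMS-1202/T_NMS-7323)⁴ = (0.350)² × (3.28)⁴ = 0.1225 × 115.7 = 14.18.

14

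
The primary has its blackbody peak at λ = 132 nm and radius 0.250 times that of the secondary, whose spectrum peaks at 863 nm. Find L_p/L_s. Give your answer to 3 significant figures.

Wien's law gives T ∝ 1/λ_max, so T_p/T_s = λ_s/λ_p = 863/132 = 6.538.
Then L ∝ R²T⁴ gives L_p/L_s = (0.250)² × (6.538)⁴ = 0.06250 × 1827 = 114.2.

114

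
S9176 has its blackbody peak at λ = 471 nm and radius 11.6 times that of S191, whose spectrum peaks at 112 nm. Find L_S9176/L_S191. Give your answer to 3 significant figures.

Wien's law gives T ∝ 1/λ_max, so T_S9176/T_S191 = λ_S191/λ_S9176 = 112/471 = 0.2378.
Then L ∝ R²T⁴ gives L_S9176/L_S191 = (11.6)² × (0.2378)⁴ = 134.6 × 0.003197 = 0.4302.

0.430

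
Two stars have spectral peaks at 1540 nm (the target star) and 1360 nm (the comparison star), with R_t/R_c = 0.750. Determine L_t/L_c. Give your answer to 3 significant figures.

0.342

Wien's law gives T ∝ 1/λ_max, so T_t/T_c = λ_c/λ_t = 1360/1540 = 0.8831.
Then L ∝ R²T⁴ gives L_t/L_c = (0.750)² × (0.8831)⁴ = 0.5625 × 0.6082 = 0.3421.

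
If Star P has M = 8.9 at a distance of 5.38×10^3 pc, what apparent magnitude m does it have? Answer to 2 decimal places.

m = M + 5 log₁₀(d/10 pc) = 8.9 + 5 log₁₀(5.38×10^3/10)
  = 8.9 + 5 × 2.731 = 8.9 + 13.65 = 22.55.

22.55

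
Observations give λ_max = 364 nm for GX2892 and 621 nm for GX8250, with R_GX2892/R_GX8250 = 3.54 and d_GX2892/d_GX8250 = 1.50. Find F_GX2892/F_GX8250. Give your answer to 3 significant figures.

Wien's law: T_GX2892/T_GX8250 = λ_GX8250/λ_GX2892 = 621/364 = 1.706.
L_GX2892/L_GX8250 = (R_GX2892/R_GX8250)²(T_GX2892/T_GX8250)⁴ = (3.54)²(1.706)⁴ = 106.2.
F_GX2892/F_GX8250 = (L_GX2892/L_GX8250)/(d_GX2892/d_GX8250)² = 106.2/(1.50)² = 47.18.

47.2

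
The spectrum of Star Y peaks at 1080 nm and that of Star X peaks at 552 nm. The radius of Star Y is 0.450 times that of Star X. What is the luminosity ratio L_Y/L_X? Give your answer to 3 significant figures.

Wien's law gives T ∝ 1/λ_max, so T_Y/T_X = λ_X/λ_Y = 552/1080 = 0.5111.
Then L ∝ R²T⁴ gives L_Y/L_X = (0.450)² × (0.5111)⁴ = 0.2025 × 0.06824 = 0.01382.

0.0138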